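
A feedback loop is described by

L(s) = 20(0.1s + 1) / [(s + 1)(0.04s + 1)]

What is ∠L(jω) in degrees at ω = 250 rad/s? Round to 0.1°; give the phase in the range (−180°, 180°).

-86.4°

At ω = 250 rad/s:
zero (1 + j250·0.1) = 1 + j25 → |·| ≈ 25.02, ∠ ≈ 87.71°
pole (1 + j250·1) = 1 + j250 → |·| ≈ 250, ∠ ≈ 89.77°
pole (1 + j250·0.04) = 1 + j10 → |·| ≈ 10.05, ∠ ≈ 84.29°
∠L = (87.71°) − (89.77° + 84.29°) = -86.35°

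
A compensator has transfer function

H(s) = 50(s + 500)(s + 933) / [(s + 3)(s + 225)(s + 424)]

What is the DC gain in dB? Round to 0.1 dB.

38.2 dB

H(0) = 50·500·933 / (3·225·424) ≈ 81.499
20 log₁₀(81.499) ≈ 38.22 dB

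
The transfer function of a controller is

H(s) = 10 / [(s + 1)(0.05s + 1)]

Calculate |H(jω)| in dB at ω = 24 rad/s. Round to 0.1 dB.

At ω = 24 rad/s:
pole (1 + j24·1) = 1 + j24 → |·| ≈ 24.021, ∠ ≈ 87.61°
pole (1 + j24·0.05) = 1 + j1.2 → |·| ≈ 1.562, ∠ ≈ 50.19°
|H| = 10 · 1 / (24.021 · 1.562) ≈ 0.26652
Gain = 20 log₁₀(0.26652) ≈ -11.49 dB

-11.5 dB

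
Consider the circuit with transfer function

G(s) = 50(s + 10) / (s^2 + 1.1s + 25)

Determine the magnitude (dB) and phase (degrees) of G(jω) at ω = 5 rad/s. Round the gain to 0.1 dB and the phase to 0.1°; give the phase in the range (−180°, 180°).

40.1 dB, -63.4°

At s = jω = j5:
zero (s+10): 10 + j5 → |·| = √(10²+5²) = √125 ≈ 11.18, ∠ = arctan(5/10) ≈ 26.57°
quadratic: (j5)² + 1.1·j5 + 25 = 0 + j5.5 → |·| ≈ 5.5, ∠ ≈ 90.00°
|G| = 50 · 11.18 / 5.5 ≈ 101.64
Gain = 20 log₁₀(101.64) ≈ 40.14 dB
∠G = 26.57° − 90.00° = -63.43°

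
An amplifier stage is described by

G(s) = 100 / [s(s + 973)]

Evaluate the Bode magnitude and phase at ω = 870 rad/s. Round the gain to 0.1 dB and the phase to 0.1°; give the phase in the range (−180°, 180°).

-81.1 dB, -131.8°

At s = jω = j870:
pole (s+973): 973 + j870 → |·| = √(973²+870²) = √1703629 ≈ 1305.2, ∠ = arctan(870/973) ≈ 41.80°
pole at origin: |s| = 870, ∠ = 90.00° (in denominator)
|G| = 100 / 1.1355e+06 ≈ 8.8067e-05
Gain = 20 log₁₀(8.8067e-05) ≈ -81.10 dB
∠G = 0.00° − 131.80° = -131.80°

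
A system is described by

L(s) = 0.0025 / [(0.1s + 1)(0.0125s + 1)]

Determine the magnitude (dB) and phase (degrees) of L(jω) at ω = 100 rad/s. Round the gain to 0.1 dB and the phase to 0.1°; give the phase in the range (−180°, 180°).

At ω = 100 rad/s:
pole (1 + j100·0.1) = 1 + j10 → |·| ≈ 10.05, ∠ ≈ 84.29°
pole (1 + j100·0.0125) = 1 + j1.25 → |·| ≈ 1.6008, ∠ ≈ 51.34°
|L| = 0.0025 · 1 / (10.05 · 1.6008) ≈ 0.00015539
Gain = 20 log₁₀(0.00015539) ≈ -76.17 dB
∠L = (0°) − (84.29° + 51.34°) = -135.63°

-76.2 dB, -135.6°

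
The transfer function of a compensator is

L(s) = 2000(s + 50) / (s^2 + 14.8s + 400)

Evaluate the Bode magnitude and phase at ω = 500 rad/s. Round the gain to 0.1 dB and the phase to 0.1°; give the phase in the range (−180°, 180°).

At s = jω = j500:
zero (s+50): 50 + j500 → |·| = √(50²+500²) = √252500 ≈ 502.49, ∠ = arctan(500/50) ≈ 84.29°
quadratic: (j500)² + 14.8·j500 + 400 = -249600 + j7400 → |·| ≈ 2.4971e+05, ∠ ≈ 178.30°
|L| = 2000 · 502.49 / 2.4971e+05 ≈ 4.0246
Gain = 20 log₁₀(4.0246) ≈ 12.09 dB
∠L = 84.29° − 178.30° = -94.01°

12.1 dB, -94.0°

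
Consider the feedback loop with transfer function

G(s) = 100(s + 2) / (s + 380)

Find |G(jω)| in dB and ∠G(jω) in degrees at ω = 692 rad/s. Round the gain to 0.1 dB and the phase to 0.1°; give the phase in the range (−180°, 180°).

At s = jω = j692:
zero (s+2): 2 + j692 → |·| = √(2²+692²) = √478868 ≈ 692, ∠ = arctan(692/2) ≈ 89.83°
pole (s+380): 380 + j692 → |·| = √(380²+692²) = √623264 ≈ 789.47, ∠ = arctan(692/380) ≈ 61.23°
|G| = 100 · 692 / 789.47 ≈ 87.654
Gain = 20 log₁₀(87.654) ≈ 38.86 dB
∠G = 89.83° − 61.23° = 28.60°

38.9 dB, 28.6°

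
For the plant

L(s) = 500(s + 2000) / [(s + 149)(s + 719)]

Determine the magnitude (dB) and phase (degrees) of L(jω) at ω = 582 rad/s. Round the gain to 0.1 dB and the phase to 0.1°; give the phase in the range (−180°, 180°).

At s = jω = j582:
zero (s+2000): 2000 + j582 → |·| = √(2000²+582²) = √4338724 ≈ 2083, ∠ = arctan(582/2000) ≈ 16.22°
pole (s+149): 149 + j582 → |·| = √(149²+582²) = √360925 ≈ 600.77, ∠ = arctan(582/149) ≈ 75.64°
pole (s+719): 719 + j582 → |·| = √(719²+582²) = √855685 ≈ 925.03, ∠ = arctan(582/719) ≈ 38.99°
|L| = 500 · 2083 / 5.5573e+05 ≈ 1.8741
Gain = 20 log₁₀(1.8741) ≈ 5.46 dB
∠L = 16.22° − 114.63° = -98.41°

5.5 dB, -98.4°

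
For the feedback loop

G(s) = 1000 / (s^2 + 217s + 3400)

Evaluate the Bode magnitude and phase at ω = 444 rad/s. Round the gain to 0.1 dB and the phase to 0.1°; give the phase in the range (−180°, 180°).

-46.7 dB, -153.6°

Substitute s = j444:
Numerator: 1000 = 1000 + j0
Denominator: (j444)^2 + 217(j444) + 3400 = -193736 + j96348
|N| = √(1000² + 0²) ≈ 1000, ∠N ≈ 0.00°
|D| = √(193736² + 96348²) ≈ 2.1637e+05, ∠D ≈ 153.56°
|G| = 1000 / 2.1637e+05 ≈ 0.0046217
Gain = 20 log₁₀(0.0046217) ≈ -46.70 dB
∠G = 0.00° − 153.56° = -153.56°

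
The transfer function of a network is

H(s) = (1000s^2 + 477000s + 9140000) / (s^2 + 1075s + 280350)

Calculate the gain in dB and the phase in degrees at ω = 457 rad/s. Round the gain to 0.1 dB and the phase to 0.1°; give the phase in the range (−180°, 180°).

Substitute s = j457:
Numerator: 1000(j457)^2 + 477000(j457) + 9140000 = -199709000 + j217989000
Denominator: (j457)^2 + 1075(j457) + 280350 = 71501 + j491275
|N| = √(199709000² + 217989000²) ≈ 2.9564e+08, ∠N ≈ 132.49°
|D| = √(71501² + 491275²) ≈ 4.9645e+05, ∠D ≈ 81.72°
|H| = 2.9564e+08 / 4.9645e+05 ≈ 595.51
Gain = 20 log₁₀(595.51) ≈ 55.50 dB
∠H = 132.49° − 81.72° = 50.77°

55.5 dB, 50.8°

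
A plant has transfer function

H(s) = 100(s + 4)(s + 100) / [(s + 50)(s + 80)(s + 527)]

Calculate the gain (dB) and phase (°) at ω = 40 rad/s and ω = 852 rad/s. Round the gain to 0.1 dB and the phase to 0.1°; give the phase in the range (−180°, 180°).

At s = jω = j40:
zero (s+4): 4 + j40 → |·| = √(4²+40²) = √1616 ≈ 40.2, ∠ = arctan(40/4) ≈ 84.29°
zero (s+100): 100 + j40 → |·| = √(100²+40²) = √11600 ≈ 107.7, ∠ = arctan(40/100) ≈ 21.80°
pole (s+50): 50 + j40 → |·| = √(50²+40²) = √4100 ≈ 64.031, ∠ = arctan(40/50) ≈ 38.66°
pole (s+80): 80 + j40 → |·| = √(80²+40²) = √8000 ≈ 89.443, ∠ = arctan(40/80) ≈ 26.57°
pole (s+527): 527 + j40 → |·| = √(527²+40²) = √279329 ≈ 528.52, ∠ = arctan(40/527) ≈ 4.34°
|H| = 100 · 4329.5 / 3.0269e+06 ≈ 0.14303
Gain = 20 log₁₀(0.14303) ≈ -16.89 dB
∠H = 106.09° − 69.57° = 36.52°

At s = jω = j852:
zero (s+4): 4 + j852 → |·| = √(4²+852²) = √725920 ≈ 852.01, ∠ = arctan(852/4) ≈ 89.73°
zero (s+100): 100 + j852 → |·| = √(100²+852²) = √735904 ≈ 857.85, ∠ = arctan(852/100) ≈ 83.31°
pole (s+50): 50 + j852 → |·| = √(50²+852²) = √728404 ≈ 853.47, ∠ = arctan(852/50) ≈ 86.64°
pole (s+80): 80 + j852 → |·| = √(80²+852²) = √732304 ≈ 855.75, ∠ = arctan(852/80) ≈ 84.64°
pole (s+527): 527 + j852 → |·| = √(527²+852²) = √1003633 ≈ 1001.8, ∠ = arctan(852/527) ≈ 58.26°
|H| = 100 · 7.309e+05 / 7.3167e+08 ≈ 0.099895
Gain = 20 log₁₀(0.099895) ≈ -20.01 dB
∠H = 173.04° − 229.54° = -56.50°

ω = 40: -16.9 dB, 36.5°; ω = 852: -20.0 dB, -56.5°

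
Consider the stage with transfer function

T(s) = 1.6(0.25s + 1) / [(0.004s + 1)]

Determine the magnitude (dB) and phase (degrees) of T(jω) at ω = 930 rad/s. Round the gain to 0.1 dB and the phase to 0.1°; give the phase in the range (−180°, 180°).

39.7 dB, 14.8°

At ω = 930 rad/s:
zero (1 + j930·0.25) = 1 + j232.5 → |·| ≈ 232.5, ∠ ≈ 89.75°
pole (1 + j930·0.004) = 1 + j3.72 → |·| ≈ 3.8521, ∠ ≈ 74.95°
|T| = 1.6 · 232.5 / (3.8521) ≈ 96.571
Gain = 20 log₁₀(96.571) ≈ 39.70 dB
∠T = (89.75°) − (74.95°) = 14.80°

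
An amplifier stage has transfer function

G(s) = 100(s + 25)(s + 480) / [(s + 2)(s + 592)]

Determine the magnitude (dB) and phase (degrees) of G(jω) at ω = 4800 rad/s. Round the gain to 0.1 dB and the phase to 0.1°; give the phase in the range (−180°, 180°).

40.0 dB, 1.0°

At s = jω = j4800:
zero (s+25): 25 + j4800 → |·| = √(25²+4800²) = √23040625 ≈ 4800.1, ∠ = arctan(4800/25) ≈ 89.70°
zero (s+480): 480 + j4800 → |·| = √(480²+4800²) = √23270400 ≈ 4823.9, ∠ = arctan(4800/480) ≈ 84.29°
pole (s+2): 2 + j4800 → |·| = √(2²+4800²) = √23040004 ≈ 4800, ∠ = arctan(4800/2) ≈ 89.98°
pole (s+592): 592 + j4800 → |·| = √(592²+4800²) = √23390464 ≈ 4836.4, ∠ = arctan(4800/592) ≈ 82.97°
|G| = 100 · 2.3155e+07 / 2.3215e+07 ≈ 99.742
Gain = 20 log₁₀(99.742) ≈ 39.98 dB
∠G = 173.99° − 172.95° = 1.04°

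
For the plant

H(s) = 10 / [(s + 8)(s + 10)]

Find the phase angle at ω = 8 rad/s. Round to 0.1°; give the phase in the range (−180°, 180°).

-83.7°

At s = jω = j8:
pole (s+8): 8 + j8 → |·| = √(8²+8²) = √128 ≈ 11.314, ∠ = arctan(8/8) ≈ 45.00°
pole (s+10): 10 + j8 → |·| = √(10²+8²) = √164 ≈ 12.806, ∠ = arctan(8/10) ≈ 38.66°
∠H = 0.00° − 83.66° = -83.66°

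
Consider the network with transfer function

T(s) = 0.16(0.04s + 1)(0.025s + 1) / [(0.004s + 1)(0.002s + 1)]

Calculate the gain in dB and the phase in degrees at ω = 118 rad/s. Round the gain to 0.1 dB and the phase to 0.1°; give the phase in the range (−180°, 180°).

At ω = 118 rad/s:
zero (1 + j118·0.04) = 1 + j4.72 → |·| ≈ 4.8248, ∠ ≈ 78.04°
zero (1 + j118·0.025) = 1 + j2.95 → |·| ≈ 3.1149, ∠ ≈ 71.27°
pole (1 + j118·0.004) = 1 + j0.472 → |·| ≈ 1.1058, ∠ ≈ 25.27°
pole (1 + j118·0.002) = 1 + j0.236 → |·| ≈ 1.0275, ∠ ≈ 13.28°
|T| = 0.16 · 4.8248 · 3.1149 / (1.1058 · 1.0275) ≈ 2.1163
Gain = 20 log₁₀(2.1163) ≈ 6.51 dB
∠T = (78.04° + 71.27°) − (25.27° + 13.28°) = 110.76°

6.5 dB, 110.8°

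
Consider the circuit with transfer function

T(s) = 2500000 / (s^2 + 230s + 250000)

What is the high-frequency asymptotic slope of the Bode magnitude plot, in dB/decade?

-40 dB/decade

Each pole contributes −20 dB/decade at high frequency; each zero contributes +20 dB/decade.
Net: 0 zero(s) − 2 pole(s) → -40 dB/decade.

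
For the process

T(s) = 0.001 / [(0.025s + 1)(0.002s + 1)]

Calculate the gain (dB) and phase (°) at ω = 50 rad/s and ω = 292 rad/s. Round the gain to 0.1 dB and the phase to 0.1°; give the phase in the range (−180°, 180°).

At ω = 50 rad/s:
pole (1 + j50·0.025) = 1 + j1.25 → |·| ≈ 1.6008, ∠ ≈ 51.34°
pole (1 + j50·0.002) = 1 + j0.1 → |·| ≈ 1.005, ∠ ≈ 5.71°
|T| = 0.001 · 1 / (1.6008 · 1.005) ≈ 0.00062158
Gain = 20 log₁₀(0.00062158) ≈ -64.13 dB
∠T = (0°) − (51.34° + 5.71°) = -57.05°

At ω = 292 rad/s:
pole (1 + j292·0.025) = 1 + j7.3 → |·| ≈ 7.3682, ∠ ≈ 82.20°
pole (1 + j292·0.002) = 1 + j0.584 → |·| ≈ 1.158, ∠ ≈ 30.28°
|T| = 0.001 · 1 / (7.3682 · 1.158) ≈ 0.0001172
Gain = 20 log₁₀(0.0001172) ≈ -78.62 dB
∠T = (0°) − (82.20° + 30.28°) = -112.48°

ω = 50: -64.1 dB, -57.1°; ω = 292: -78.6 dB, -112.5°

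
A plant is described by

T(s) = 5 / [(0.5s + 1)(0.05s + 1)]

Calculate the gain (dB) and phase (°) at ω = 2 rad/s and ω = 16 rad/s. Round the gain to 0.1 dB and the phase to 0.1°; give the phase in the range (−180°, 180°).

ω = 2: 10.9 dB, -50.7°; ω = 16: -6.3 dB, -121.5°

At ω = 2 rad/s:
pole (1 + j2·0.5) = 1 + j1 → |·| ≈ 1.4142, ∠ ≈ 45.00°
pole (1 + j2·0.05) = 1 + j0.1 → |·| ≈ 1.005, ∠ ≈ 5.71°
|T| = 5 · 1 / (1.4142 · 1.005) ≈ 3.518
Gain = 20 log₁₀(3.518) ≈ 10.93 dB
∠T = (0°) − (45.00° + 5.71°) = -50.71°

At ω = 16 rad/s:
pole (1 + j16·0.5) = 1 + j8 → |·| ≈ 8.0623, ∠ ≈ 82.87°
pole (1 + j16·0.05) = 1 + j0.8 → |·| ≈ 1.2806, ∠ ≈ 38.66°
|T| = 5 · 1 / (8.0623 · 1.2806) ≈ 0.48428
Gain = 20 log₁₀(0.48428) ≈ -6.30 dB
∠T = (0°) − (82.87° + 38.66°) = -121.53°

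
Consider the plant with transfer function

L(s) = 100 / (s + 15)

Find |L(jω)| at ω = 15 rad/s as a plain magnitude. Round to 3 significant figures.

4.71

At s = jω = j15:
pole (s+15): 15 + j15 → |·| = √(15²+15²) = √450 ≈ 21.213, ∠ = arctan(15/15) ≈ 45.00°
|L| = 100 / 21.213 ≈ 4.7141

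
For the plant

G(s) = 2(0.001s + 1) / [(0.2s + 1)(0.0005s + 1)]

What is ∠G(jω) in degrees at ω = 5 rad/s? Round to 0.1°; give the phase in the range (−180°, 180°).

At ω = 5 rad/s:
zero (1 + j5·0.001) = 1 + j0.005 → |·| ≈ 1, ∠ ≈ 0.29°
pole (1 + j5·0.2) = 1 + j1 → |·| ≈ 1.4142, ∠ ≈ 45.00°
pole (1 + j5·0.0005) = 1 + j0.0025 → |·| ≈ 1, ∠ ≈ 0.14°
∠G = (0.29°) − (45.00° + 0.14°) = -44.85°

-44.9°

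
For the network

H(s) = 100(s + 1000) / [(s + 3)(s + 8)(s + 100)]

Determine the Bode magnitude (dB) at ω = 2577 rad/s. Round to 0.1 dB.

At s = jω = j2577:
zero (s+1000): 1000 + j2577 → |·| = √(1000²+2577²) = √7640929 ≈ 2764.2, ∠ = arctan(2577/1000) ≈ 68.79°
pole (s+3): 3 + j2577 → |·| = √(3²+2577²) = √6640938 ≈ 2577, ∠ = arctan(2577/3) ≈ 89.93°
pole (s+8): 8 + j2577 → |·| = √(8²+2577²) = √6640993 ≈ 2577, ∠ = arctan(2577/8) ≈ 89.82°
pole (s+100): 100 + j2577 → |·| = √(100²+2577²) = √6650929 ≈ 2578.9, ∠ = arctan(2577/100) ≈ 87.78°
|H| = 100 · 2764.2 / 1.7126e+10 ≈ 1.614e-05
Gain = 20 log₁₀(1.614e-05) ≈ -95.84 dB

-95.8 dB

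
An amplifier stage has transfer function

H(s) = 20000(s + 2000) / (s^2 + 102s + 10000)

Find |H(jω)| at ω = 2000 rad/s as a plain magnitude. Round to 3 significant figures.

14.2

At s = jω = j2000:
zero (s+2000): 2000 + j2000 → |·| = √(2000²+2000²) = √8000000 ≈ 2828.4, ∠ = arctan(2000/2000) ≈ 45.00°
quadratic: (j2000)² + 102·j2000 + 10000 = -3990000 + j204000 → |·| ≈ 3.9952e+06, ∠ ≈ 177.07°
|H| = 20000 · 2828.4 / 3.9952e+06 ≈ 14.159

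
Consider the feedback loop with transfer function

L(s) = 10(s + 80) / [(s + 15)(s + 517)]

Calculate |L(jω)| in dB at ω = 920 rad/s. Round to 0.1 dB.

-40.4 dB

At s = jω = j920:
zero (s+80): 80 + j920 → |·| = √(80²+920²) = √852800 ≈ 923.47, ∠ = arctan(920/80) ≈ 85.03°
pole (s+15): 15 + j920 → |·| = √(15²+920²) = √846625 ≈ 920.12, ∠ = arctan(920/15) ≈ 89.07°
pole (s+517): 517 + j920 → |·| = √(517²+920²) = √1113689 ≈ 1055.3, ∠ = arctan(920/517) ≈ 60.67°
|L| = 10 · 923.47 / 9.71e+05 ≈ 0.0095105
Gain = 20 log₁₀(0.0095105) ≈ -40.44 dB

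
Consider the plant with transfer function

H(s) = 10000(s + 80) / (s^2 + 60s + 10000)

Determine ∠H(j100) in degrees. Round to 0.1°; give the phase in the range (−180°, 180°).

-38.7°

At s = jω = j100:
zero (s+80): 80 + j100 → |·| = √(80²+100²) = √16400 ≈ 128.06, ∠ = arctan(100/80) ≈ 51.34°
quadratic: (j100)² + 60·j100 + 10000 = 0 + j6000 → |·| ≈ 6000, ∠ ≈ 90.00°
∠H = 51.34° − 90.00° = -38.66°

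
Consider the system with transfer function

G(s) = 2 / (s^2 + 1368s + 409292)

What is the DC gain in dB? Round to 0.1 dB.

G(0) = 2 / 409292 ≈ 4.8865e-06
20 log₁₀(4.8865e-06) ≈ -106.22 dB

-106.2 dB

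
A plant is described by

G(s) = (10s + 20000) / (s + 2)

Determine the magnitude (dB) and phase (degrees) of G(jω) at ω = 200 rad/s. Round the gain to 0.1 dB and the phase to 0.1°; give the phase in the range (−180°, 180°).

40.0 dB, -83.7°

Substitute s = j200:
Numerator: 10(j200) + 20000 = 20000 + j2000
Denominator: (j200) + 2 = 2 + j200
|N| = √(20000² + 2000²) ≈ 20100, ∠N ≈ 5.71°
|D| = √(2² + 200²) ≈ 200.01, ∠D ≈ 89.43°
|G| = 20100 / 200.01 ≈ 100.49
Gain = 20 log₁₀(100.49) ≈ 40.04 dB
∠G = 5.71° − 89.43° = -83.72°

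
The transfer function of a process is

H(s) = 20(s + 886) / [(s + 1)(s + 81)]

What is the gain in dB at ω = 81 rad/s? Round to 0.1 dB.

5.7 dB

At s = jω = j81:
zero (s+886): 886 + j81 → |·| = √(886²+81²) = √791557 ≈ 889.69, ∠ = arctan(81/886) ≈ 5.22°
pole (s+1): 1 + j81 → |·| = √(1²+81²) = √6562 ≈ 81.006, ∠ = arctan(81/1) ≈ 89.29°
pole (s+81): 81 + j81 → |·| = √(81²+81²) = √13122 ≈ 114.55, ∠ = arctan(81/81) ≈ 45.00°
|H| = 20 · 889.69 / 9279.2 ≈ 1.9176
Gain = 20 log₁₀(1.9176) ≈ 5.66 dB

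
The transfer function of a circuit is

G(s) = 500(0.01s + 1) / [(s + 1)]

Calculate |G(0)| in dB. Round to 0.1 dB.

G(0) = 500 · 1 / 1 = 500
20 log₁₀(500) ≈ 53.98 dB

54.0 dB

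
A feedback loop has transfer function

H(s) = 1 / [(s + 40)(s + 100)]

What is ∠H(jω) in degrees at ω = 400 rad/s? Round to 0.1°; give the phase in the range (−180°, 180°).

-160.3°

At s = jω = j400:
pole (s+40): 40 + j400 → |·| = √(40²+400²) = √161600 ≈ 402, ∠ = arctan(400/40) ≈ 84.29°
pole (s+100): 100 + j400 → |·| = √(100²+400²) = √170000 ≈ 412.31, ∠ = arctan(400/100) ≈ 75.96°
∠H = 0.00° − 160.25° = -160.25°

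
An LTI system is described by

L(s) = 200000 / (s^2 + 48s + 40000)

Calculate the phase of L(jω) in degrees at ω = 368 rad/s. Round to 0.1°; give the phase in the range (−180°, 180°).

-169.5°

At s = jω = j368:
quadratic: (j368)² + 48·j368 + 40000 = -95424 + j17664 → |·| ≈ 97045, ∠ ≈ 169.51°
∠L = 0.00° − 169.51° = -169.51°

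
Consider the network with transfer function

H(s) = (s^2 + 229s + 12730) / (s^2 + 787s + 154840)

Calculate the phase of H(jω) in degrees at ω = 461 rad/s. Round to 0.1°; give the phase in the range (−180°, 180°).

53.1°

Substitute s = j461:
Numerator: (j461)^2 + 229(j461) + 12730 = -199791 + j105569
Denominator: (j461)^2 + 787(j461) + 154840 = -57681 + j362807
|N| = √(199791² + 105569²) ≈ 2.2597e+05, ∠N ≈ 152.15°
|D| = √(57681² + 362807²) ≈ 3.6736e+05, ∠D ≈ 99.03°
∠H = 152.15° − 99.03° = 53.12°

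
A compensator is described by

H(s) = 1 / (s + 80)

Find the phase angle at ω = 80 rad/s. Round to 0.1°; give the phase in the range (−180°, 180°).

Substitute s = j80:
Numerator: 1 = 1 + j0
Denominator: (j80) + 80 = 80 + j80
|N| = √(1² + 0²) ≈ 1, ∠N ≈ 0.00°
|D| = √(80² + 80²) ≈ 113.14, ∠D ≈ 45.00°
∠H = 0.00° − 45.00° = -45.00°

-45.0°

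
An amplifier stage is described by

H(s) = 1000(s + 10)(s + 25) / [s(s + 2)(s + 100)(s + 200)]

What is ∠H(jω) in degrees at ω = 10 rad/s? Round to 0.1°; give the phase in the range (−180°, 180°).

-110.5°

At s = jω = j10:
zero (s+10): 10 + j10 → |·| = √(10²+10²) = √200 ≈ 14.142, ∠ = arctan(10/10) ≈ 45.00°
zero (s+25): 25 + j10 → |·| = √(25²+10²) = √725 ≈ 26.926, ∠ = arctan(10/25) ≈ 21.80°
pole (s+2): 2 + j10 → |·| = √(2²+10²) = √104 ≈ 10.198, ∠ = arctan(10/2) ≈ 78.69°
pole (s+100): 100 + j10 → |·| = √(100²+10²) = √10100 ≈ 100.5, ∠ = arctan(10/100) ≈ 5.71°
pole (s+200): 200 + j10 → |·| = √(200²+10²) = √40100 ≈ 200.25, ∠ = arctan(10/200) ≈ 2.86°
pole at origin: |s| = 10, ∠ = 90.00° (in denominator)
∠H = 66.80° − 177.26° = -110.46°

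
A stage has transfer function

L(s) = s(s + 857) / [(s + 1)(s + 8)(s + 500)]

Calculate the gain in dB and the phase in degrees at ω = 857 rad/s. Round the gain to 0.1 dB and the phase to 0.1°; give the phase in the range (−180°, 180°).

-56.9 dB, -104.1°

At s = jω = j857:
zero (s+857): 857 + j857 → |·| = √(857²+857²) = √1468898 ≈ 1212, ∠ = arctan(857/857) ≈ 45.00°
zero at origin: s = j857 → |·| = 857, ∠ = 90.00°
pole (s+1): 1 + j857 → |·| = √(1²+857²) = √734450 ≈ 857, ∠ = arctan(857/1) ≈ 89.93°
pole (s+8): 8 + j857 → |·| = √(8²+857²) = √734513 ≈ 857.04, ∠ = arctan(857/8) ≈ 89.47°
pole (s+500): 500 + j857 → |·| = √(500²+857²) = √984449 ≈ 992.19, ∠ = arctan(857/500) ≈ 59.74°
|L| = 1 · 1.0387e+06 / 7.2875e+08 ≈ 0.0014253
Gain = 20 log₁₀(0.0014253) ≈ -56.92 dB
∠L = 135.00° − 239.14° = -104.14°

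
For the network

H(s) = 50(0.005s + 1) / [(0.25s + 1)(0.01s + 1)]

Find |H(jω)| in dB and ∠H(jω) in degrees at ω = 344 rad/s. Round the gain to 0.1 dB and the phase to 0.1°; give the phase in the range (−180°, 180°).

-9.8 dB, -103.3°

At ω = 344 rad/s:
zero (1 + j344·0.005) = 1 + j1.72 → |·| ≈ 1.9896, ∠ ≈ 59.83°
pole (1 + j344·0.25) = 1 + j86 → |·| ≈ 86.006, ∠ ≈ 89.33°
pole (1 + j344·0.01) = 1 + j3.44 → |·| ≈ 3.5824, ∠ ≈ 73.79°
|H| = 50 · 1.9896 / (86.006 · 3.5824) ≈ 0.32287
Gain = 20 log₁₀(0.32287) ≈ -9.82 dB
∠H = (59.83°) − (89.33° + 73.79°) = -103.29°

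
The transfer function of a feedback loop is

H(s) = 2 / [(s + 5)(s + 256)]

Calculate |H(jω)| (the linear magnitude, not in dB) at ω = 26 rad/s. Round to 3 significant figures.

0.000294

At s = jω = j26:
pole (s+5): 5 + j26 → |·| = √(5²+26²) = √701 ≈ 26.476, ∠ = arctan(26/5) ≈ 79.11°
pole (s+256): 256 + j26 → |·| = √(256²+26²) = √66212 ≈ 257.32, ∠ = arctan(26/256) ≈ 5.80°
|H| = 2 / 6812.8 ≈ 0.00029357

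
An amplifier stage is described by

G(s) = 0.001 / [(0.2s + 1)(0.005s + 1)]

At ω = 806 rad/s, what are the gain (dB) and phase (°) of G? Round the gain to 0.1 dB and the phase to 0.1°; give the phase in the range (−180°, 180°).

-116.5 dB, -165.7°

At ω = 806 rad/s:
pole (1 + j806·0.2) = 1 + j161.2 → |·| ≈ 161.2, ∠ ≈ 89.64°
pole (1 + j806·0.005) = 1 + j4.03 → |·| ≈ 4.1522, ∠ ≈ 76.06°
|G| = 0.001 · 1 / (161.2 · 4.1522) ≈ 1.494e-06
Gain = 20 log₁₀(1.494e-06) ≈ -116.51 dB
∠G = (0°) − (89.64° + 76.06°) = -165.70°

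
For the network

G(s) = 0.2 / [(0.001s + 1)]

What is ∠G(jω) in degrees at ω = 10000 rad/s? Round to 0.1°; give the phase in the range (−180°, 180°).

At ω = 10000 rad/s:
pole (1 + j10000·0.001) = 1 + j10 → |·| ≈ 10.05, ∠ ≈ 84.29°
∠G = (0°) − (84.29°) = -84.29°

-84.3°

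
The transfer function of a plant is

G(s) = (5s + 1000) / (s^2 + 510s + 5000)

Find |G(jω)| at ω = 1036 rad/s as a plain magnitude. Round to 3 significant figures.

0.00443

Substitute s = j1036:
Numerator: 5(j1036) + 1000 = 1000 + j5180
Denominator: (j1036)^2 + 510(j1036) + 5000 = -1068296 + j528360
|N| = √(1000² + 5180²) ≈ 5275.6, ∠N ≈ 79.07°
|D| = √(1068296² + 528360²) ≈ 1.1918e+06, ∠D ≈ 153.68°
|G| = 5275.6 / 1.1918e+06 ≈ 0.0044266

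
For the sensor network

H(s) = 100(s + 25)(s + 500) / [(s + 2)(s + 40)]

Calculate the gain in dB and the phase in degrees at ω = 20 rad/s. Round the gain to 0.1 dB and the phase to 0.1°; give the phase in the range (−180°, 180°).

At s = jω = j20:
zero (s+25): 25 + j20 → |·| = √(25²+20²) = √1025 ≈ 32.016, ∠ = arctan(20/25) ≈ 38.66°
zero (s+500): 500 + j20 → |·| = √(500²+20²) = √250400 ≈ 500.4, ∠ = arctan(20/500) ≈ 2.29°
pole (s+2): 2 + j20 → |·| = √(2²+20²) = √404 ≈ 20.1, ∠ = arctan(20/2) ≈ 84.29°
pole (s+40): 40 + j20 → |·| = √(40²+20²) = √2000 ≈ 44.721, ∠ = arctan(20/40) ≈ 26.57°
|H| = 100 · 16021 / 898.89 ≈ 1782.3
Gain = 20 log₁₀(1782.3) ≈ 65.02 dB
∠H = 40.95° − 110.86° = -69.91°

65.0 dB, -69.9°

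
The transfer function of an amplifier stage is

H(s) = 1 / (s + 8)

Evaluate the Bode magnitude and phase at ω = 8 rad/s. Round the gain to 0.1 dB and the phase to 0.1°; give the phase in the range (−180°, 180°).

At s = jω = j8:
pole (s+8): 8 + j8 → |·| = √(8²+8²) = √128 ≈ 11.314, ∠ = arctan(8/8) ≈ 45.00°
|H| = 1 / 11.314 ≈ 0.088386
Gain = 20 log₁₀(0.088386) ≈ -21.07 dB
∠H = 0.00° − 45.00° = -45.00°

-21.1 dB, -45.0°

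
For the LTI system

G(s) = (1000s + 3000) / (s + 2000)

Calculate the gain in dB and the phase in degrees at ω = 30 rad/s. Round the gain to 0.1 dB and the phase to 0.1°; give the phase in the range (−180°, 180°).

23.6 dB, 83.4°

Substitute s = j30:
Numerator: 1000(j30) + 3000 = 3000 + j30000
Denominator: (j30) + 2000 = 2000 + j30
|N| = √(3000² + 30000²) ≈ 30150, ∠N ≈ 84.29°
|D| = √(2000² + 30²) ≈ 2000.2, ∠D ≈ 0.86°
|G| = 30150 / 2000.2 ≈ 15.073
Gain = 20 log₁₀(15.073) ≈ 23.56 dB
∠G = 84.29° − 0.86° = 83.43°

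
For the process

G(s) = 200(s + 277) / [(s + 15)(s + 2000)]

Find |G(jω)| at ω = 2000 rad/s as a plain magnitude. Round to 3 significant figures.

At s = jω = j2000:
zero (s+277): 277 + j2000 → |·| = √(277²+2000²) = √4076729 ≈ 2019.1, ∠ = arctan(2000/277) ≈ 82.11°
pole (s+15): 15 + j2000 → |·| = √(15²+2000²) = √4000225 ≈ 2000.1, ∠ = arctan(2000/15) ≈ 89.57°
pole (s+2000): 2000 + j2000 → |·| = √(2000²+2000²) = √8000000 ≈ 2828.4, ∠ = arctan(2000/2000) ≈ 45.00°
|G| = 200 · 2019.1 / 5.6571e+06 ≈ 0.071383

0.0714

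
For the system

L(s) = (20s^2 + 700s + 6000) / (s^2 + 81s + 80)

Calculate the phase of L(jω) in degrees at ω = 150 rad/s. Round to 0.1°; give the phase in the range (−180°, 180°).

Substitute s = j150:
Numerator: 20(j150)^2 + 700(j150) + 6000 = -444000 + j105000
Denominator: (j150)^2 + 81(j150) + 80 = -22420 + j12150
|N| = √(444000² + 105000²) ≈ 4.5625e+05, ∠N ≈ 166.69°
|D| = √(22420² + 12150²) ≈ 25501, ∠D ≈ 151.55°
∠L = 166.69° − 151.55° = 15.14°

15.1°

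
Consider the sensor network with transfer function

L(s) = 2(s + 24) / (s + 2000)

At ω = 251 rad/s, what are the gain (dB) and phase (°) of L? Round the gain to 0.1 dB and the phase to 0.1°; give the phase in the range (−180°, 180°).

-12.0 dB, 77.4°

At s = jω = j251:
zero (s+24): 24 + j251 → |·| = √(24²+251²) = √63577 ≈ 252.14, ∠ = arctan(251/24) ≈ 84.54°
pole (s+2000): 2000 + j251 → |·| = √(2000²+251²) = √4063001 ≈ 2015.7, ∠ = arctan(251/2000) ≈ 7.15°
|L| = 2 · 252.14 / 2015.7 ≈ 0.25018
Gain = 20 log₁₀(0.25018) ≈ -12.03 dB
∠L = 84.54° − 7.15° = 77.39°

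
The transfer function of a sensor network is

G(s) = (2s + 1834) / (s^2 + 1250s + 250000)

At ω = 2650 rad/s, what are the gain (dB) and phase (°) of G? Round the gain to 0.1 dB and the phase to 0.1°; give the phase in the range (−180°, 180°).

Substitute s = j2650:
Numerator: 2(j2650) + 1834 = 1834 + j5300
Denominator: (j2650)^2 + 1250(j2650) + 250000 = -6772500 + j3312500
|N| = √(1834² + 5300²) ≈ 5608.3, ∠N ≈ 70.91°
|D| = √(6772500² + 3312500²) ≈ 7.5392e+06, ∠D ≈ 153.94°
|G| = 5608.3 / 7.5392e+06 ≈ 0.00074389
Gain = 20 log₁₀(0.00074389) ≈ -62.57 dB
∠G = 70.91° − 153.94° = -83.03°

-62.6 dB, -83.0°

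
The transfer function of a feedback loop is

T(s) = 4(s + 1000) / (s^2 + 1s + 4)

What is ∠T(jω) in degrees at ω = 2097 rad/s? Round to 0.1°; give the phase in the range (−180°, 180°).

At s = jω = j2097:
zero (s+1000): 1000 + j2097 → |·| = √(1000²+2097²) = √5397409 ≈ 2323.2, ∠ = arctan(2097/1000) ≈ 64.50°
quadratic: (j2097)² + 1·j2097 + 4 = -4397405 + j2097 → |·| ≈ 4.3974e+06, ∠ ≈ 179.97°
∠T = 64.50° − 179.97° = -115.47°

-115.5°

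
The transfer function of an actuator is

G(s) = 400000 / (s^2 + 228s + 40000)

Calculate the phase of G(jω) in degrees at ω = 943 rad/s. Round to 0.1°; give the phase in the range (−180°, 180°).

At s = jω = j943:
quadratic: (j943)² + 228·j943 + 40000 = -849249 + j215004 → |·| ≈ 8.7604e+05, ∠ ≈ 165.79°
∠G = 0.00° − 165.79° = -165.79°

-165.8°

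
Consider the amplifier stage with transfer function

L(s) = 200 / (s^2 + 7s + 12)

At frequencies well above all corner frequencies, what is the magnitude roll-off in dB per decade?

-40 dB/decade

Each pole contributes −20 dB/decade at high frequency; each zero contributes +20 dB/decade.
Net: 0 zero(s) − 2 pole(s) → -40 dB/decade.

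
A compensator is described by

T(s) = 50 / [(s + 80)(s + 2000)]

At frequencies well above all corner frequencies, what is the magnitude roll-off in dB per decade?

Each pole contributes −20 dB/decade at high frequency; each zero contributes +20 dB/decade.
Net: 0 zero(s) − 2 pole(s) → -40 dB/decade.

-40 dB/decade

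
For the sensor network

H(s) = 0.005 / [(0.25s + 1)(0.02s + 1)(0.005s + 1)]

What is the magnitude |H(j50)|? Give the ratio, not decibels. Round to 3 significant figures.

0.000274

At ω = 50 rad/s:
pole (1 + j50·0.25) = 1 + j12.5 → |·| ≈ 12.54, ∠ ≈ 85.43°
pole (1 + j50·0.02) = 1 + j1 → |·| ≈ 1.4142, ∠ ≈ 45.00°
pole (1 + j50·0.005) = 1 + j0.25 → |·| ≈ 1.0308, ∠ ≈ 14.04°
|H| = 0.005 · 1 / (12.54 · 1.4142 · 1.0308) ≈ 0.00027352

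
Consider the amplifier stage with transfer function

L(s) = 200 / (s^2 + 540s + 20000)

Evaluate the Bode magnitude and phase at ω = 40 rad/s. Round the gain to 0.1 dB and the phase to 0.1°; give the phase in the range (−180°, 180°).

-43.0 dB, -49.6°

Substitute s = j40:
Numerator: 200 = 200 + j0
Denominator: (j40)^2 + 540(j40) + 20000 = 18400 + j21600
|N| = √(200² + 0²) ≈ 200, ∠N ≈ 0.00°
|D| = √(18400² + 21600²) ≈ 28375, ∠D ≈ 49.57°
|L| = 200 / 28375 ≈ 0.0070485
Gain = 20 log₁₀(0.0070485) ≈ -43.04 dB
∠L = 0.00° − 49.57° = -49.57°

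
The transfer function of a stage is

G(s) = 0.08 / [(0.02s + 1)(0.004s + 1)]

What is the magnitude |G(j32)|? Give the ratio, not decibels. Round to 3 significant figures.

0.0668

At ω = 32 rad/s:
pole (1 + j32·0.02) = 1 + j0.64 → |·| ≈ 1.1873, ∠ ≈ 32.62°
pole (1 + j32·0.004) = 1 + j0.128 → |·| ≈ 1.0082, ∠ ≈ 7.29°
|G| = 0.08 · 1 / (1.1873 · 1.0082) ≈ 0.066832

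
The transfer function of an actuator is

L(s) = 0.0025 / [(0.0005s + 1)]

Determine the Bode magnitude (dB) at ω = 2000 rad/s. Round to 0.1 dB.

At ω = 2000 rad/s:
pole (1 + j2000·0.0005) = 1 + j1 → |·| ≈ 1.4142, ∠ ≈ 45.00°
|L| = 0.0025 · 1 / (1.4142) ≈ 0.0017678
Gain = 20 log₁₀(0.0017678) ≈ -55.05 dB

-55.1 dB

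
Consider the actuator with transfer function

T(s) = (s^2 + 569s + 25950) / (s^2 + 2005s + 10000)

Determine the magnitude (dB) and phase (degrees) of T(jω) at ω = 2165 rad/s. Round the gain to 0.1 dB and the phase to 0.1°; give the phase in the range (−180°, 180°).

Substitute s = j2165:
Numerator: (j2165)^2 + 569(j2165) + 25950 = -4661275 + j1231885
Denominator: (j2165)^2 + 2005(j2165) + 10000 = -4677225 + j4340825
|N| = √(4661275² + 1231885²) ≈ 4.8213e+06, ∠N ≈ 165.20°
|D| = √(4677225² + 4340825²) ≈ 6.3812e+06, ∠D ≈ 137.14°
|T| = 4.8213e+06 / 6.3812e+06 ≈ 0.75555
Gain = 20 log₁₀(0.75555) ≈ -2.43 dB
∠T = 165.20° − 137.14° = 28.06°

-2.4 dB, 28.1°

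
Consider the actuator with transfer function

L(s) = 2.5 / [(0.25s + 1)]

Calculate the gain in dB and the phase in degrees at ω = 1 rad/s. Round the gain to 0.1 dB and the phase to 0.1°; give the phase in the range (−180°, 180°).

7.7 dB, -14.0°

At ω = 1 rad/s:
pole (1 + j1·0.25) = 1 + j0.25 → |·| ≈ 1.0308, ∠ ≈ 14.04°
|L| = 2.5 · 1 / (1.0308) ≈ 2.4253
Gain = 20 log₁₀(2.4253) ≈ 7.70 dB
∠L = (0°) − (14.04°) = -14.04°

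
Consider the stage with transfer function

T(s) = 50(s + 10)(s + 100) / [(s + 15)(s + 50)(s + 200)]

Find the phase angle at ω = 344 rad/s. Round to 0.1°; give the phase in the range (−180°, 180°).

-66.9°

At s = jω = j344:
zero (s+10): 10 + j344 → |·| = √(10²+344²) = √118436 ≈ 344.15, ∠ = arctan(344/10) ≈ 88.33°
zero (s+100): 100 + j344 → |·| = √(100²+344²) = √128336 ≈ 358.24, ∠ = arctan(344/100) ≈ 73.79°
pole (s+15): 15 + j344 → |·| = √(15²+344²) = √118561 ≈ 344.33, ∠ = arctan(344/15) ≈ 87.50°
pole (s+50): 50 + j344 → |·| = √(50²+344²) = √120836 ≈ 347.61, ∠ = arctan(344/50) ≈ 81.73°
pole (s+200): 200 + j344 → |·| = √(200²+344²) = √158336 ≈ 397.91, ∠ = arctan(344/200) ≈ 59.83°
∠T = 162.12° − 229.06° = -66.94°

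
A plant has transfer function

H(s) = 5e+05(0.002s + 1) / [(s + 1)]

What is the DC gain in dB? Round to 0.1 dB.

114.0 dB

H(0) = 5e+05 · 1 / 1 = 5e+05
20 log₁₀(5e+05) ≈ 113.98 dB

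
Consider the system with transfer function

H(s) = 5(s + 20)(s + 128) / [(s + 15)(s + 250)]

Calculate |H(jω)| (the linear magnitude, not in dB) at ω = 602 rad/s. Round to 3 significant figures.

At s = jω = j602:
zero (s+20): 20 + j602 → |·| = √(20²+602²) = √362804 ≈ 602.33, ∠ = arctan(602/20) ≈ 88.10°
zero (s+128): 128 + j602 → |·| = √(128²+602²) = √378788 ≈ 615.46, ∠ = arctan(602/128) ≈ 78.00°
pole (s+15): 15 + j602 → |·| = √(15²+602²) = √362629 ≈ 602.19, ∠ = arctan(602/15) ≈ 88.57°
pole (s+250): 250 + j602 → |·| = √(250²+602²) = √424904 ≈ 651.85, ∠ = arctan(602/250) ≈ 67.45°
|H| = 5 · 3.7071e+05 / 3.9254e+05 ≈ 4.7219

4.72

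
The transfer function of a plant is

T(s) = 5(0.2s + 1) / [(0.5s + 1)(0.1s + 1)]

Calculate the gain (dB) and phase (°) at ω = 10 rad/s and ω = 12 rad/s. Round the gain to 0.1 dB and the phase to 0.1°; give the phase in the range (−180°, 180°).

At ω = 10 rad/s:
zero (1 + j10·0.2) = 1 + j2 → |·| ≈ 2.2361, ∠ ≈ 63.43°
pole (1 + j10·0.5) = 1 + j5 → |·| ≈ 5.099, ∠ ≈ 78.69°
pole (1 + j10·0.1) = 1 + j1 → |·| ≈ 1.4142, ∠ ≈ 45.00°
|T| = 5 · 2.2361 / (5.099 · 1.4142) ≈ 1.5505
Gain = 20 log₁₀(1.5505) ≈ 3.81 dB
∠T = (63.43°) − (78.69° + 45.00°) = -60.26°

At ω = 12 rad/s:
zero (1 + j12·0.2) = 1 + j2.4 → |·| ≈ 2.6, ∠ ≈ 67.38°
pole (1 + j12·0.5) = 1 + j6 → |·| ≈ 6.0828, ∠ ≈ 80.54°
pole (1 + j12·0.1) = 1 + j1.2 → |·| ≈ 1.562, ∠ ≈ 50.19°
|T| = 5 · 2.6 / (6.0828 · 1.562) ≈ 1.3682
Gain = 20 log₁₀(1.3682) ≈ 2.72 dB
∠T = (67.38°) − (80.54° + 50.19°) = -63.35°

ω = 10: 3.8 dB, -60.3°; ω = 12: 2.7 dB, -63.4°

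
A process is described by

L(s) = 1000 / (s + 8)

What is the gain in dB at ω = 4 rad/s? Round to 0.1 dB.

At s = jω = j4:
pole (s+8): 8 + j4 → |·| = √(8²+4²) = √80 ≈ 8.9443, ∠ = arctan(4/8) ≈ 26.57°
|L| = 1000 / 8.9443 ≈ 111.8
Gain = 20 log₁₀(111.8) ≈ 40.97 dB

41.0 dB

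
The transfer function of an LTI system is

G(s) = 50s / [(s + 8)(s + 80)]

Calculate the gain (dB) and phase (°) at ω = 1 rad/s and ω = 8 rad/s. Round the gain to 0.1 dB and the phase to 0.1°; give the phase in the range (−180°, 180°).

At s = jω = j1:
zero at origin: s = j1 → |·| = 1, ∠ = 90.00°
pole (s+8): 8 + j1 → |·| = √(8²+1²) = √65 ≈ 8.0623, ∠ = arctan(1/8) ≈ 7.13°
pole (s+80): 80 + j1 → |·| = √(80²+1²) = √6401 ≈ 80.006, ∠ = arctan(1/80) ≈ 0.72°
|G| = 50 · 1 / 645.03 ≈ 0.077516
Gain = 20 log₁₀(0.077516) ≈ -22.21 dB
∠G = 90.00° − 7.85° = 82.15°

At s = jω = j8:
zero at origin: s = j8 → |·| = 8, ∠ = 90.00°
pole (s+8): 8 + j8 → |·| = √(8²+8²) = √128 ≈ 11.314, ∠ = arctan(8/8) ≈ 45.00°
pole (s+80): 80 + j8 → |·| = √(80²+8²) = √6464 ≈ 80.399, ∠ = arctan(8/80) ≈ 5.71°
|G| = 50 · 8 / 909.63 ≈ 0.43974
Gain = 20 log₁₀(0.43974) ≈ -7.14 dB
∠G = 90.00° − 50.71° = 39.29°

ω = 1: -22.2 dB, 82.2°; ω = 8: -7.1 dB, 39.3°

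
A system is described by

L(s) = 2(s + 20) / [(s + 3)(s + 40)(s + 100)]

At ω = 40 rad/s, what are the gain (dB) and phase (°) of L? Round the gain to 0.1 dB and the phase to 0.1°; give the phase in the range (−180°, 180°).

-68.7 dB, -89.1°

At s = jω = j40:
zero (s+20): 20 + j40 → |·| = √(20²+40²) = √2000 ≈ 44.721, ∠ = arctan(40/20) ≈ 63.43°
pole (s+3): 3 + j40 → |·| = √(3²+40²) = √1609 ≈ 40.112, ∠ = arctan(40/3) ≈ 85.71°
pole (s+40): 40 + j40 → |·| = √(40²+40²) = √3200 ≈ 56.569, ∠ = arctan(40/40) ≈ 45.00°
pole (s+100): 100 + j40 → |·| = √(100²+40²) = √11600 ≈ 107.7, ∠ = arctan(40/100) ≈ 21.80°
|L| = 2 · 44.721 / 2.4438e+05 ≈ 0.000366
Gain = 20 log₁₀(0.000366) ≈ -68.73 dB
∠L = 63.43° − 152.51° = -89.08°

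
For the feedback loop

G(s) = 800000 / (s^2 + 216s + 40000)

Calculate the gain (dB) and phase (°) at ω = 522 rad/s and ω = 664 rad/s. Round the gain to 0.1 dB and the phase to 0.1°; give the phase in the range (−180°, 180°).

At s = jω = j522:
quadratic: (j522)² + 216·j522 + 40000 = -232484 + j112752 → |·| ≈ 2.5838e+05, ∠ ≈ 154.13°
|G| = 800000 / 2.5838e+05 ≈ 3.0962
Gain = 20 log₁₀(3.0962) ≈ 9.82 dB
∠G = 0.00° − 154.13° = -154.13°

At s = jω = j664:
quadratic: (j664)² + 216·j664 + 40000 = -400896 + j143424 → |·| ≈ 4.2578e+05, ∠ ≈ 160.31°
|G| = 800000 / 4.2578e+05 ≈ 1.8789
Gain = 20 log₁₀(1.8789) ≈ 5.48 dB
∠G = 0.00° − 160.31° = -160.31°

ω = 522: 9.8 dB, -154.1°; ω = 664: 5.5 dB, -160.3°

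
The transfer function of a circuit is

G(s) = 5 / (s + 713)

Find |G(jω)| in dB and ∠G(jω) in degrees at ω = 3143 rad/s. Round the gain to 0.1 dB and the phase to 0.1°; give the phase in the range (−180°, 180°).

Substitute s = j3143:
Numerator: 5 = 5 + j0
Denominator: (j3143) + 713 = 713 + j3143
|N| = √(5² + 0²) ≈ 5, ∠N ≈ 0.00°
|D| = √(713² + 3143²) ≈ 3222.9, ∠D ≈ 77.22°
|G| = 5 / 3222.9 ≈ 0.0015514
Gain = 20 log₁₀(0.0015514) ≈ -56.19 dB
∠G = 0.00° − 77.22° = -77.22°

-56.2 dB, -77.2°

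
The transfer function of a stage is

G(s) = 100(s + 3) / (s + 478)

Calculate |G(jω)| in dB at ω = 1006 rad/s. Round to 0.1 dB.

At s = jω = j1006:
zero (s+3): 3 + j1006 → |·| = √(3²+1006²) = √1012045 ≈ 1006, ∠ = arctan(1006/3) ≈ 89.83°
pole (s+478): 478 + j1006 → |·| = √(478²+1006²) = √1240520 ≈ 1113.8, ∠ = arctan(1006/478) ≈ 64.59°
|G| = 100 · 1006 / 1113.8 ≈ 90.321
Gain = 20 log₁₀(90.321) ≈ 39.12 dB

39.1 dB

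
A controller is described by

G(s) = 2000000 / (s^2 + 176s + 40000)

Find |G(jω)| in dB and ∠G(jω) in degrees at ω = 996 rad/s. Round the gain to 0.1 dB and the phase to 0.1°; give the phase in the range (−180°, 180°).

At s = jω = j996:
quadratic: (j996)² + 176·j996 + 40000 = -952016 + j175296 → |·| ≈ 9.6802e+05, ∠ ≈ 169.57°
|G| = 2000000 / 9.6802e+05 ≈ 2.0661
Gain = 20 log₁₀(2.0661) ≈ 6.30 dB
∠G = 0.00° − 169.57° = -169.57°

6.3 dB, -169.6°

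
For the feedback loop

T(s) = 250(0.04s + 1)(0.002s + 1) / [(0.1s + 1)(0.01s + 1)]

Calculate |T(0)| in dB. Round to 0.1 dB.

T(0) = 250 · 1 / 1 = 250
20 log₁₀(250) ≈ 47.96 dB

48.0 dB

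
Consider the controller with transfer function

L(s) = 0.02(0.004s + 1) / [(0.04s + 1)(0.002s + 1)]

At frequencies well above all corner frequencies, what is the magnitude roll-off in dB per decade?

Each pole contributes −20 dB/decade at high frequency; each zero contributes +20 dB/decade.
Net: 1 zero(s) − 2 pole(s) → -20 dB/decade.

-20 dB/decade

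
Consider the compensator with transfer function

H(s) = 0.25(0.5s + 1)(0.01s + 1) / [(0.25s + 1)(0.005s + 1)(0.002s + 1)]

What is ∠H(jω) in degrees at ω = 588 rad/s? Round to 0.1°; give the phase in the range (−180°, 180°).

-40.3°

At ω = 588 rad/s:
zero (1 + j588·0.5) = 1 + j294 → |·| ≈ 294, ∠ ≈ 89.81°
zero (1 + j588·0.01) = 1 + j5.88 → |·| ≈ 5.9644, ∠ ≈ 80.35°
pole (1 + j588·0.25) = 1 + j147 → |·| ≈ 147, ∠ ≈ 89.61°
pole (1 + j588·0.005) = 1 + j2.94 → |·| ≈ 3.1054, ∠ ≈ 71.21°
pole (1 + j588·0.002) = 1 + j1.176 → |·| ≈ 1.5437, ∠ ≈ 49.62°
∠H = (89.81° + 80.35°) − (89.61° + 71.21° + 49.62°) = -40.28°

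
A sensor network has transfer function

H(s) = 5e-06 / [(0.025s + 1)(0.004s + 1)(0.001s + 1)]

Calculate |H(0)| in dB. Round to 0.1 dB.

H(0) = 5e-06 · 1 / 1 = 5e-06
20 log₁₀(5e-06) ≈ -106.02 dB

-106.0 dB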